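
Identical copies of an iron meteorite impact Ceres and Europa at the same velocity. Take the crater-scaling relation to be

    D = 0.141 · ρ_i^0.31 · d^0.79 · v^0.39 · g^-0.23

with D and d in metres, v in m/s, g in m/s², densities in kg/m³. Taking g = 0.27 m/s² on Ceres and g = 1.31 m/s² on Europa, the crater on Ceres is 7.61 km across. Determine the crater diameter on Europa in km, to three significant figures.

D ≈ 5.29 km

All impactor-dependent factors cancel in the ratio, leaving D_Europa/D_Ceres = (g_Europa/g_Ceres)^-0.23.
(1.31/0.27)^-0.23 = 4.852^-0.23 = 0.6954
D_Europa = 0.6954 × 7.61 km = 5.29 km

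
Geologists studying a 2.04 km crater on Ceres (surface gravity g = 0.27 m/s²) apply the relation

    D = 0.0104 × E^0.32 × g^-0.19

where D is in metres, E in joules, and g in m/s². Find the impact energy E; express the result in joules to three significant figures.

E ≈ 1.59 × 10^16 J

Rearranging: E = [D / (0.0104 · g^-0.19)]^(1/0.32).
D = 2040 m.
g^-0.19 = 0.27^-0.19 = 1.282
D / (0.0104 × 1.282) = 2040 / (0.01333) = 1.530 × 10^5
E = (1.530 × 10^5)^3.125 = 1.593 × 10^16 J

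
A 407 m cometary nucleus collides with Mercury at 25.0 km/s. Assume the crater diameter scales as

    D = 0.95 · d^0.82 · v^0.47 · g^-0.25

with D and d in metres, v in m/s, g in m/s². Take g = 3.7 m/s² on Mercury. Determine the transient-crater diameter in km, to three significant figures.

In SI units: v = 25000 m/s.
d^0.82 = 407^0.82 = 138.0
v^0.47 = 25000^0.47 = 116.7
g^-0.25 = 3.7^-0.25 = 0.7210
D = 0.95 × 138.0 × 116.7 × 0.7210 = 11031 m
   = 11.03 km

D ≈ 11.0 km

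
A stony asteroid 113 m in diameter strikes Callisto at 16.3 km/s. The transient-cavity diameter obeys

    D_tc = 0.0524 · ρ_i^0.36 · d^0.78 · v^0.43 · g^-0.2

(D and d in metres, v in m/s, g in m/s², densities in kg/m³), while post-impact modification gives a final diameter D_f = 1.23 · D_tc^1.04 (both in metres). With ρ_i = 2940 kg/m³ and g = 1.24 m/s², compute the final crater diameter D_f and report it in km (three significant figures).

v = 16300 m/s.
ρ_i^0.36 = 2940^0.36 = 17.73
d^0.78 = 113^0.78 = 39.94
v^0.43 = 16300^0.43 = 64.75
g^-0.2 = 1.24^-0.2 = 0.9579
D_tc = 0.0524 × 17.73 × 39.94 × 64.75 × 0.9579 = 2301 m
D_f = 1.23 × (2301)^1.04 = 3857 m
     = 3.857 km

D_f ≈ 3.86 km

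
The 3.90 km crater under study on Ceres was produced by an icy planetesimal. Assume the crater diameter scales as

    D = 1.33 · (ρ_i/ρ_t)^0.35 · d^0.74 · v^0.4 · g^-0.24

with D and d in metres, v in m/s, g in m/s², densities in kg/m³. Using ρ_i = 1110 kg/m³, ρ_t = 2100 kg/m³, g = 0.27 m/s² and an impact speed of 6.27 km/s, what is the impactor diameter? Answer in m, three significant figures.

Rearranging for d: d = [D / (1.33 · (1110/2100)^0.35 · 6270^0.4 · 0.27^-0.24)]^(1/0.74).
D = 3900 m.
(1110/2100)^0.35 = 0.8000
6270^0.4 = 33.03
0.27^-0.24 = 1.369
Denominator = 1.33 × 0.8000 × 33.03 × 1.369 = 48.11
D / 48.11 = 3900 / 48.11 = 81.06
d = 81.06^(1/0.74) = 81.06^1.3514 = 379.8 m

d ≈ 380 m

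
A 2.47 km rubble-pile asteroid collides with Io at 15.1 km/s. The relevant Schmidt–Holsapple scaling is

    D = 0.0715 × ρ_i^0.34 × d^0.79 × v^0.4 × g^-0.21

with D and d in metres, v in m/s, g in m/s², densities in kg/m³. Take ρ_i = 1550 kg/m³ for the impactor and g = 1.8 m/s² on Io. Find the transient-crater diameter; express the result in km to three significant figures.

D ≈ 17.3 km

In SI units: d = 2470 m, v = 15100 m/s.
ρ_i^0.34 = 1550^0.34 = 12.15
d^0.79 = 2470^0.79 = 478.9
v^0.4 = 15100^0.4 = 46.95
g^-0.21 = 1.8^-0.21 = 0.8839
D = 0.0715 × 12.15 × 478.9 × 46.95 × 0.8839 = 17265 m
   = 17.26 km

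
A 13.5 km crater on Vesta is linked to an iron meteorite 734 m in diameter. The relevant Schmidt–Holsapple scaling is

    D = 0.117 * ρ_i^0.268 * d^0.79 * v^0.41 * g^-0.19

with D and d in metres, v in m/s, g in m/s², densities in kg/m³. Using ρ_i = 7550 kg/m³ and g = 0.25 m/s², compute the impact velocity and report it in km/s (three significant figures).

Rearranging for v: v = [D / (0.117 · 7550^0.268 · 734^0.79 · 0.25^-0.19)]^(1/0.41).
D = 13500 m.
7550^0.268 = 10.95
734^0.79 = 183.6
0.25^-0.19 = 1.301
Denominator = 0.117 × 10.95 × 183.6 × 1.301 = 306.0
D / 306.0 = 13500 / 306.0 = 44.12
v = 44.12^(1/0.41) = 44.12^2.439 = 10263 m/s

v ≈ 10.3 km/s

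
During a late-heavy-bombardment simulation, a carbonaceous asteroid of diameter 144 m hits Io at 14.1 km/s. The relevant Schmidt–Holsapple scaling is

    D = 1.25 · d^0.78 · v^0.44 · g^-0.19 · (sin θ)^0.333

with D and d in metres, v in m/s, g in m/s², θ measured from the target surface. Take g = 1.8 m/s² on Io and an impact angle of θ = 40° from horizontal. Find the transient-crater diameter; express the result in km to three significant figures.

In SI units: v = 14100 m/s.
d^0.78 = 144^0.78 = 48.25
v^0.44 = 14100^0.44 = 66.94
g^-0.19 = 1.8^-0.19 = 0.8943
(sin 40°)^0.333 = 0.6428^0.333 = 0.8632
D = 1.25 × 48.25 × 66.94 × 0.8943 × 0.8632 = 3117 m
   = 3.117 km

D ≈ 3.12 km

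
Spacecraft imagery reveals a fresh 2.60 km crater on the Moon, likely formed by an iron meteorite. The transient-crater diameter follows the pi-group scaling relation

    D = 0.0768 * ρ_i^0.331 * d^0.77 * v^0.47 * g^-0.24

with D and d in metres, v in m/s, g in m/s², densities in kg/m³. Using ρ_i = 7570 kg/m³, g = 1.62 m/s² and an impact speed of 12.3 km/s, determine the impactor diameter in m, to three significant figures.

d ≈ 60.8 m

Rearranging for d: d = [D / (0.0768 · 7570^0.331 · 12300^0.47 · 1.62^-0.24)]^(1/0.77).
D = 2600 m.
7570^0.331 = 19.23
12300^0.47 = 83.61
1.62^-0.24 = 0.8907
Denominator = 0.0768 × 19.23 × 83.61 × 0.8907 = 110.0
D / 110.0 = 2600 / 110.0 = 23.64
d = 23.64^(1/0.77) = 23.64^1.2987 = 60.81 m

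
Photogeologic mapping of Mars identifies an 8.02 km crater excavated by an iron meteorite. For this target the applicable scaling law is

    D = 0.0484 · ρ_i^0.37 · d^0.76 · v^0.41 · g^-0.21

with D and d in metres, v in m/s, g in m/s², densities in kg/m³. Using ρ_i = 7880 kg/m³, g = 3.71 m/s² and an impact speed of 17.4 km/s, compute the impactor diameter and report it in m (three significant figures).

Rearranging for d: d = [D / (0.0484 · 7880^0.37 · 17400^0.41 · 3.71^-0.21)]^(1/0.76).
D = 8020 m.
7880^0.37 = 27.65
17400^0.41 = 54.78
3.71^-0.21 = 0.7593
Denominator = 0.0484 × 27.65 × 54.78 × 0.7593 = 55.66
D / 55.66 = 8020 / 55.66 = 144.1
d = 144.1^(1/0.76) = 144.1^1.3158 = 692.4 m

d ≈ 692 m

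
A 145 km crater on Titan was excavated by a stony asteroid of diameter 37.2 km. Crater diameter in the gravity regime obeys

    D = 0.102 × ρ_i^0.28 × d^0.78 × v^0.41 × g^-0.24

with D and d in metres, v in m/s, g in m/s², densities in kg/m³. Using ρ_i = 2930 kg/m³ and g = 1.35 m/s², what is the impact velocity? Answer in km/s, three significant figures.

Rearranging for v: v = [D / (0.102 · 2930^0.28 · 37200^0.78 · 1.35^-0.24)]^(1/0.41).
D = 145000 m.
2930^0.28 = 9.348
37200^0.78 = 3673
1.35^-0.24 = 0.9305
Denominator = 0.102 × 9.348 × 3673 × 0.9305 = 3259
D / 3259 = 145000 / 3259 = 44.49
v = 44.49^(1/0.41) = 44.49^2.439 = 10474 m/s

v ≈ 10.5 km/s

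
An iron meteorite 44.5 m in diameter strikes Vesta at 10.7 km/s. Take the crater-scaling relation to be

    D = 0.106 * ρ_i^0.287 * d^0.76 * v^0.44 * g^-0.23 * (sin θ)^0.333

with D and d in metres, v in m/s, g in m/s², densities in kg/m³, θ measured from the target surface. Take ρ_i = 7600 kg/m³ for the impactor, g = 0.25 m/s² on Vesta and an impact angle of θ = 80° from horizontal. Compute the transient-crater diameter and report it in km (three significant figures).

D ≈ 2.00 km

In SI units: v = 10700 m/s.
ρ_i^0.287 = 7600^0.287 = 13.00
d^0.76 = 44.5^0.76 = 17.90
v^0.44 = 10700^0.44 = 59.28
g^-0.23 = 0.25^-0.23 = 1.376
(sin 80°)^0.333 = 0.9848^0.333 = 0.9949
D = 0.106 × 13.00 × 17.90 × 59.28 × 1.376 × 0.9949 = 2002 m
   = 2.002 km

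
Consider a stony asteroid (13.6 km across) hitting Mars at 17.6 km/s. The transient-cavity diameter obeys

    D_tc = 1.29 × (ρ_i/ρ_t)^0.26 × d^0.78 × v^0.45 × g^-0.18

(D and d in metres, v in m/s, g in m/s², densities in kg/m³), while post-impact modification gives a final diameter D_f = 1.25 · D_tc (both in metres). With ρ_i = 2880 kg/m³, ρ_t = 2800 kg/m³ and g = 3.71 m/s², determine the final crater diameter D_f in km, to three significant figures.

D_f ≈ 175 km

In SI: d = 13600 m, v = 17600 m/s.
(ρ_i/ρ_t)^0.26 = (2880/2800)^0.26 = 1.007
d^0.78 = 13600^0.78 = 1676
v^0.45 = 17600^0.45 = 81.37
g^-0.18 = 3.71^-0.18 = 0.7898
D_tc = 1.29 × 1.007 × 1676 × 81.37 × 0.7898 = 1.399 × 10^5 m
D_f = 1.25 × 1.399 × 10^5 = 1.749 × 10^5 m
     = 174.9 km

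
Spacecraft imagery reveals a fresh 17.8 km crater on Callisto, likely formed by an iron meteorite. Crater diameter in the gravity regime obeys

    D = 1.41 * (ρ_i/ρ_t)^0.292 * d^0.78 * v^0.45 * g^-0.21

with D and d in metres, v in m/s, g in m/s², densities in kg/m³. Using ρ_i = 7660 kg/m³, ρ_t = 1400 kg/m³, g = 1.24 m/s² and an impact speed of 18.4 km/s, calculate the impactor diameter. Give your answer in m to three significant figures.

d ≈ 352 m

Rearranging for d: d = [D / (1.41 · (7660/1400)^0.292 · 18400^0.45 · 1.24^-0.21)]^(1/0.78).
D = 17800 m.
(7660/1400)^0.292 = 1.643
18400^0.45 = 83.02
1.24^-0.21 = 0.9558
Denominator = 1.41 × 1.643 × 83.02 × 0.9558 = 183.8
D / 183.8 = 17800 / 183.8 = 96.84
d = 96.84^(1/0.78) = 96.84^1.2821 = 351.8 m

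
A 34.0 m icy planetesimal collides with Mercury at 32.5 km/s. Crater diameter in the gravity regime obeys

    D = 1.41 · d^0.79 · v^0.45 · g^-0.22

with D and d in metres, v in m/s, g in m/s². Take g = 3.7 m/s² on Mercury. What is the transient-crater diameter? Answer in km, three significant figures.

In SI units: v = 32500 m/s.
d^0.79 = 34^0.79 = 16.21
v^0.45 = 32500^0.45 = 107.2
g^-0.22 = 3.7^-0.22 = 0.7499
D = 1.41 × 16.21 × 107.2 × 0.7499 = 1837 m
   = 1.837 km

D ≈ 1.84 km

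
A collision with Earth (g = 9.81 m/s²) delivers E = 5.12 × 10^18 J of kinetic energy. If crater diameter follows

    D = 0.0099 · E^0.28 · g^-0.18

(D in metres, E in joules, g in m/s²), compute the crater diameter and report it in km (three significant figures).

E^0.28 = (5.12 × 10^18)^0.28 = 1.732 × 10^5
g^-0.18 = 9.81^-0.18 = 0.6630
D = 0.0099 × 1.732 × 10^5 × 0.6630 = 1137 m
   = 1.137 km

D ≈ 1.14 km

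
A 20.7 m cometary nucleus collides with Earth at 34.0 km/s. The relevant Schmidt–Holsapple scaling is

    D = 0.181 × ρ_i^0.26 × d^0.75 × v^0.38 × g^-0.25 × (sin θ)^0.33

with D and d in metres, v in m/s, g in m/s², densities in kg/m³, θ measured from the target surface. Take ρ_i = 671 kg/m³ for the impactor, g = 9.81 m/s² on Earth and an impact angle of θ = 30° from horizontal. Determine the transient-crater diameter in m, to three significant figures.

D ≈ 226 m

In SI units: v = 34000 m/s.
ρ_i^0.26 = 671^0.26 = 5.432
d^0.75 = 20.7^0.75 = 9.705
v^0.38 = 34000^0.38 = 52.72
g^-0.25 = 9.81^-0.25 = 0.5650
(sin 30°)^0.33 = 0.5000^0.33 = 0.7955
D = 0.181 × 5.432 × 9.705 × 52.72 × 0.5650 × 0.7955 = 226.1 m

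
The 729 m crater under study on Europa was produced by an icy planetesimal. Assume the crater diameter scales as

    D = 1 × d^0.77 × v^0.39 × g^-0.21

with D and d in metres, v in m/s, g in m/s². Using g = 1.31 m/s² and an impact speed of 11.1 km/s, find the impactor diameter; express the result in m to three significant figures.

Rearranging for d: d = [D / (1 · 11100^0.39 · 1.31^-0.21)]^(1/0.77).
11100^0.39 = 37.82
1.31^-0.21 = 0.9449
Denominator = 1 × 37.82 × 0.9449 = 35.74
D / 35.74 = 729 / 35.74 = 20.40
d = 20.40^(1/0.77) = 20.40^1.2987 = 50.21 m

d ≈ 50.2 m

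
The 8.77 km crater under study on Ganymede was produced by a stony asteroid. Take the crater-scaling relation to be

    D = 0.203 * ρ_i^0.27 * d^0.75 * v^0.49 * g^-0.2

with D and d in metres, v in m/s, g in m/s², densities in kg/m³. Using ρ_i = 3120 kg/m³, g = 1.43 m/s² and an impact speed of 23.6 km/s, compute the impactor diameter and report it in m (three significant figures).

Rearranging for d: d = [D / (0.203 · 3120^0.27 · 23600^0.49 · 1.43^-0.2)]^(1/0.75).
D = 8770 m.
3120^0.27 = 8.779
23600^0.49 = 138.9
1.43^-0.2 = 0.9310
Denominator = 0.203 × 8.779 × 138.9 × 0.9310 = 230.5
D / 230.5 = 8770 / 230.5 = 38.05
d = 38.05^(1/0.75) = 38.05^1.3333 = 128.0 m

d ≈ 128 m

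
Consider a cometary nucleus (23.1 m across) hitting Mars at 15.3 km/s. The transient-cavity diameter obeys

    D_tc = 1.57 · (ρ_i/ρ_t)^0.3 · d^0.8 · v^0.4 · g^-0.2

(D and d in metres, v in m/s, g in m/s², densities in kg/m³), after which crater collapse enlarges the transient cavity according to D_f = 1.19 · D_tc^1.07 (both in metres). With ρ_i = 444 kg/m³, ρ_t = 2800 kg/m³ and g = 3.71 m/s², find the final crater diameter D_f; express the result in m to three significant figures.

v = 15300 m/s.
(ρ_i/ρ_t)^0.3 = (444/2800)^0.3 = 0.5755
d^0.8 = 23.1^0.8 = 12.33
v^0.4 = 15300^0.4 = 47.19
g^-0.2 = 3.71^-0.2 = 0.7694
D_tc = 1.57 × 0.5755 × 12.33 × 47.19 × 0.7694 = 404.5 m
D_f = 1.19 × (404.5)^1.07 = 732.7 m

D_f ≈ 733 m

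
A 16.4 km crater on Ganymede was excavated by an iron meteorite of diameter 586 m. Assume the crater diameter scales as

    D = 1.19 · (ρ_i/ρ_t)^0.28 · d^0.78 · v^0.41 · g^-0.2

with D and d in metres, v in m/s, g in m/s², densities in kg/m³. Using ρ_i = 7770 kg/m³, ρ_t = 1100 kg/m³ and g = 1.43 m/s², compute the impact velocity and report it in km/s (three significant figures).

Rearranging for v: v = [D / (1.19 · (7770/1100)^0.28 · 586^0.78 · 1.43^-0.2)]^(1/0.41).
D = 16400 m.
(7770/1100)^0.28 = 1.729
586^0.78 = 144.2
1.43^-0.2 = 0.9310
Denominator = 1.19 × 1.729 × 144.2 × 0.9310 = 276.2
D / 276.2 = 16400 / 276.2 = 59.38
v = 59.38^(1/0.41) = 59.38^2.439 = 21179 m/s

v ≈ 21.2 km/s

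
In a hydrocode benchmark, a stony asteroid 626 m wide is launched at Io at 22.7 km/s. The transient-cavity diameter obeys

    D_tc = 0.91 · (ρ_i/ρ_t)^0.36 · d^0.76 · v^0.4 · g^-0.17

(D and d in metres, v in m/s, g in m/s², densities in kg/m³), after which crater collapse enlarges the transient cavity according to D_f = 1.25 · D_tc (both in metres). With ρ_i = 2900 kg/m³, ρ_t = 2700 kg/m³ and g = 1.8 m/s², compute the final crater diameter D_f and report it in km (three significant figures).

v = 22700 m/s.
(ρ_i/ρ_t)^0.36 = (2900/2700)^0.36 = 1.026
d^0.76 = 626^0.76 = 133.5
v^0.4 = 22700^0.4 = 55.26
g^-0.17 = 1.8^-0.17 = 0.9049
D_tc = 0.91 × 1.026 × 133.5 × 55.26 × 0.9049 = 6233 m
D_f = 1.25 × 6233 = 7791 m
     = 7.791 km

D_f ≈ 7.79 km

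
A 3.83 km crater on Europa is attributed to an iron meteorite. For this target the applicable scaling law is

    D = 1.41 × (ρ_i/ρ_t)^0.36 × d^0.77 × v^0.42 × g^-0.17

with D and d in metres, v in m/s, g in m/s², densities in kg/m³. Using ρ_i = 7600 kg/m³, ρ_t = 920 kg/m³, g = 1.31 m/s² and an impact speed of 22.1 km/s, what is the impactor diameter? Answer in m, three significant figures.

d ≈ 48.7 m

Rearranging for d: d = [D / (1.41 · (7600/920)^0.36 · 22100^0.42 · 1.31^-0.17)]^(1/0.77).
D = 3830 m.
(7600/920)^0.36 = 2.139
22100^0.42 = 66.78
1.31^-0.17 = 0.9551
Denominator = 1.41 × 2.139 × 66.78 × 0.9551 = 192.4
D / 192.4 = 3830 / 192.4 = 19.91
d = 19.91^(1/0.77) = 19.91^1.2987 = 48.65 m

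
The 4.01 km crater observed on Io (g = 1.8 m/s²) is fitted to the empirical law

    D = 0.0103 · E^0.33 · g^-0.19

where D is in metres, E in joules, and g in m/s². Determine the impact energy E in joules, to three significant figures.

Rearranging: E = [D / (0.0103 · g^-0.19)]^(1/0.33).
D = 4010 m.
g^-0.19 = 1.8^-0.19 = 0.8943
D / (0.0103 × 0.8943) = 4010 / (9.211 × 10^-3) = 4.353 × 10^5
E = (4.353 × 10^5)^3.0303 = 1.222 × 10^17 J

E ≈ 1.22 × 10^17 J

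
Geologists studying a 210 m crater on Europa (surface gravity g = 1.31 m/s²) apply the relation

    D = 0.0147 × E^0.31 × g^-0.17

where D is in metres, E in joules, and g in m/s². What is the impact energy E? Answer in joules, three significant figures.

E ≈ 2.93 × 10^13 J

Rearranging: E = [D / (0.0147 · g^-0.17)]^(1/0.31).
g^-0.17 = 1.31^-0.17 = 0.9551
D / (0.0147 × 0.9551) = 210 / (0.01404) = 1.496 × 10^4
E = (1.496 × 10^4)^3.2258 = 2.934 × 10^13 J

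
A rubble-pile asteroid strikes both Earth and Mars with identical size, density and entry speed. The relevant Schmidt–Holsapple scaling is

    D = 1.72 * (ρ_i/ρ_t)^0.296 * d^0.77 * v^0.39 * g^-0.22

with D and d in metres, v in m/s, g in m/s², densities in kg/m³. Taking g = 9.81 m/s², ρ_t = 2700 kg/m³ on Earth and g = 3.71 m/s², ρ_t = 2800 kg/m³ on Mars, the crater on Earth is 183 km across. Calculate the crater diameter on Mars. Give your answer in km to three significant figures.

D ≈ 224 km

The impactor-only factors (d, v, ρ_i) cancel in the ratio, leaving D_Mars/D_Earth = (g_Mars/g_Earth)^-0.22 · (ρ_t,Earth/ρ_t,Mars)^0.296.
(3.71/9.81)^-0.22 = 0.3782^-0.22 = 1.239
(2700/2800)^0.296 = 0.9643^0.296 = 0.9893
Ratio = 1.239 × 0.9893 = 1.226
D_Mars = 1.226 × 183 km = 224 km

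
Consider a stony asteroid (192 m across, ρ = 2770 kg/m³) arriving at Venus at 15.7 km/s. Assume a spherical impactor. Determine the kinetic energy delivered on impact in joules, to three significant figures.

E ≈ 1.27 × 10^18 J

v = 15700 m/s.
Mass m = (π/6) ρ d³ = (π/6) × 2770 × (192)³ = 1.027 × 10^10 kg
E = ½ m v² = 0.5 × 1.027 × 10^10 × (15700)² = 1.266 × 10^18 J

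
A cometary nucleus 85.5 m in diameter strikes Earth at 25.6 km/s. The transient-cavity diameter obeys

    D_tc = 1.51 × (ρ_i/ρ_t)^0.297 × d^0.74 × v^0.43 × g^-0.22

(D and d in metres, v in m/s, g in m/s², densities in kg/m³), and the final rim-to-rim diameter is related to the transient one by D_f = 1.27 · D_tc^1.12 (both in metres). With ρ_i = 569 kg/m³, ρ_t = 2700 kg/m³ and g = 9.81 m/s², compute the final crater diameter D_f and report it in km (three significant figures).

D_f ≈ 3.62 km

v = 25600 m/s.
(ρ_i/ρ_t)^0.297 = (569/2700)^0.297 = 0.6297
d^0.74 = 85.5^0.74 = 26.89
v^0.43 = 25600^0.43 = 78.62
g^-0.22 = 9.81^-0.22 = 0.6051
D_tc = 1.51 × 0.6297 × 26.89 × 78.62 × 0.6051 = 1216 m
D_f = 1.27 × (1216)^1.12 = 3622 m
     = 3.622 km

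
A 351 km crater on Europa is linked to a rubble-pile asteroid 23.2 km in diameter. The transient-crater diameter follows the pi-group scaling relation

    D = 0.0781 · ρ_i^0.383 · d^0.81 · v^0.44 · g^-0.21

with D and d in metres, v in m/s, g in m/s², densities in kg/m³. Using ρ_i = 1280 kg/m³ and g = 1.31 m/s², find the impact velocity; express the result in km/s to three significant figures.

Rearranging for v: v = [D / (0.0781 · 1280^0.383 · 23200^0.81 · 1.31^-0.21)]^(1/0.44).
D = 351000 m.
1280^0.383 = 15.49
23200^0.81 = 3436
1.31^-0.21 = 0.9449
Denominator = 0.0781 × 15.49 × 3436 × 0.9449 = 3928
D / 3928 = 351000 / 3928 = 89.36
v = 89.36^(1/0.44) = 89.36^2.2727 = 27187 m/s

v ≈ 27.2 km/s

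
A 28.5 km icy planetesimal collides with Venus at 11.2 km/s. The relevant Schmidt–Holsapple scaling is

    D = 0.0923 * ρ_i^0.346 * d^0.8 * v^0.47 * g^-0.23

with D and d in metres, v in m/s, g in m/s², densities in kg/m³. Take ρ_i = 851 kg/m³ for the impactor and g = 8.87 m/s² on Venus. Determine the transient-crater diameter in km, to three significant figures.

D ≈ 169 km

In SI units: d = 28500 m, v = 11200 m/s.
ρ_i^0.346 = 851^0.346 = 10.32
d^0.8 = 28500^0.8 = 3663
v^0.47 = 11200^0.47 = 80.01
g^-0.23 = 8.87^-0.23 = 0.6053
D = 0.0923 × 10.32 × 3663 × 80.01 × 0.6053 = 1.690 × 10^5 m
   = 169.0 km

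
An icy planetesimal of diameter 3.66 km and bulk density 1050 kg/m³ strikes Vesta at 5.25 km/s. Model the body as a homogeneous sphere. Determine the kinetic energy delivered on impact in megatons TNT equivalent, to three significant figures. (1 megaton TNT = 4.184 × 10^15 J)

E ≈ 88800 Mt TNT

d = 3660 m; v = 5250 m/s.
Mass m = (π/6) ρ d³ = (π/6) × 1050 × (3660)³ = 2.695 × 10^13 kg
E = ½ m v² = 0.5 × 2.695 × 10^13 × (5250)² = 3.714 × 10^20 J
   = 3.714 × 10^20 / 4.184×10^15 = 88767 Mt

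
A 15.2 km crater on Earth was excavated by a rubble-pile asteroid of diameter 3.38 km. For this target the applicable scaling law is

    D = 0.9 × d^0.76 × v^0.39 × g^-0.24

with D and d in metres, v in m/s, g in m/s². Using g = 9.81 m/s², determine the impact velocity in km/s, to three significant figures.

v ≈ 37.4 km/s

Rearranging for v: v = [D / (0.9 · 3380^0.76 · 9.81^-0.24)]^(1/0.39).
D = 15200 m.
3380^0.76 = 480.8
9.81^-0.24 = 0.5781
Denominator = 0.9 × 480.8 × 0.5781 = 250.2
D / 250.2 = 15200 / 250.2 = 60.75
v = 60.75^(1/0.39) = 60.75^2.5641 = 37428 m/s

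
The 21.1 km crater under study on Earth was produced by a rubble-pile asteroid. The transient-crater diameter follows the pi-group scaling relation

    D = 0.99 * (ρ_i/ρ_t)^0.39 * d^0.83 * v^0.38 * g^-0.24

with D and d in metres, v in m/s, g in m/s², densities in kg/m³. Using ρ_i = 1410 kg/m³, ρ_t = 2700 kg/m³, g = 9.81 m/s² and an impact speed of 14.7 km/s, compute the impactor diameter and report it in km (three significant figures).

Rearranging for d: d = [D / (0.99 · (1410/2700)^0.39 · 14700^0.38 · 9.81^-0.24)]^(1/0.83).
D = 21100 m.
(1410/2700)^0.39 = 0.7762
14700^0.38 = 38.33
9.81^-0.24 = 0.5781
Denominator = 0.99 × 0.7762 × 38.33 × 0.5781 = 17.03
D / 17.03 = 21100 / 17.03 = 1239
d = 1239^(1/0.83) = 1239^1.2048 = 5328 m

d ≈ 5.33 km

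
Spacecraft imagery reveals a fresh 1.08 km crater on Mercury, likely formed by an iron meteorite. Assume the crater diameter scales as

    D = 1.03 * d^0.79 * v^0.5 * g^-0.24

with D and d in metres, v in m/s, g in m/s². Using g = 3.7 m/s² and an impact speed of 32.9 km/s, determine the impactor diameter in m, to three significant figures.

Rearranging for d: d = [D / (1.03 · 32900^0.5 · 3.7^-0.24)]^(1/0.79).
D = 1080 m.
32900^0.5 = 181.4
3.7^-0.24 = 0.7305
Denominator = 1.03 × 181.4 × 0.7305 = 136.5
D / 136.5 = 1080 / 136.5 = 7.912
d = 7.912^(1/0.79) = 7.912^1.2658 = 13.71 m

d ≈ 13.7 m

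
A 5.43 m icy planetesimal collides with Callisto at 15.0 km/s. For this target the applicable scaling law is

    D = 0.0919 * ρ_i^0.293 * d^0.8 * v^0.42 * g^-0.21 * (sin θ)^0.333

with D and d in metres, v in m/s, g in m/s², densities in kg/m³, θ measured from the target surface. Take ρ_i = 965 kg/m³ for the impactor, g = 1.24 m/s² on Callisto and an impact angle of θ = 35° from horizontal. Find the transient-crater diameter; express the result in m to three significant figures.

In SI units: v = 15000 m/s.
ρ_i^0.293 = 965^0.293 = 7.490
d^0.8 = 5.43^0.8 = 3.871
v^0.42 = 15000^0.42 = 56.75
g^-0.21 = 1.24^-0.21 = 0.9558
(sin 35°)^0.333 = 0.5736^0.333 = 0.8310
D = 0.0919 × 7.490 × 3.871 × 56.75 × 0.9558 × 0.8310 = 120.1 m

D ≈ 120 m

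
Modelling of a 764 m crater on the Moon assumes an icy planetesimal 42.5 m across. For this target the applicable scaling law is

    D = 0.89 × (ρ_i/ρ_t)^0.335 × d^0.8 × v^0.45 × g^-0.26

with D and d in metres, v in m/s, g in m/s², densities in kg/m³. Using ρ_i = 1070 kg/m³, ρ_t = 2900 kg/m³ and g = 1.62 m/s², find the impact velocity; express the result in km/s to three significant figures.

v ≈ 11.7 km/s

Rearranging for v: v = [D / (0.89 · (1070/2900)^0.335 · 42.5^0.8 · 1.62^-0.26)]^(1/0.45).
(1070/2900)^0.335 = 0.7160
42.5^0.8 = 20.08
1.62^-0.26 = 0.8821
Denominator = 0.89 × 0.7160 × 20.08 × 0.8821 = 11.29
D / 11.29 = 764 / 11.29 = 67.67
v = 67.67^(1/0.45) = 67.67^2.2222 = 11682 m/s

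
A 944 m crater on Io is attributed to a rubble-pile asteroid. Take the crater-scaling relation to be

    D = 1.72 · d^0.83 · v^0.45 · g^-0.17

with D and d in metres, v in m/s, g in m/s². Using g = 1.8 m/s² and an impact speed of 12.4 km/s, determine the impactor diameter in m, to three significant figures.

d ≈ 13.6 m

Rearranging for d: d = [D / (1.72 · 12400^0.45 · 1.8^-0.17)]^(1/0.83).
12400^0.45 = 69.51
1.8^-0.17 = 0.9049
Denominator = 1.72 × 69.51 × 0.9049 = 108.2
D / 108.2 = 944 / 108.2 = 8.725
d = 8.725^(1/0.83) = 8.725^1.2048 = 13.60 m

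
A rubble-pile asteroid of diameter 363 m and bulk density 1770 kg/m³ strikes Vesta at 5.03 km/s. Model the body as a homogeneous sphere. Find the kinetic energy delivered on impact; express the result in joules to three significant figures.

v = 5030 m/s.
Mass m = (π/6) ρ d³ = (π/6) × 1770 × (363)³ = 4.433 × 10^10 kg
E = ½ m v² = 0.5 × 4.433 × 10^10 × (5030)² = 5.608 × 10^17 J

E ≈ 5.61 × 10^17 J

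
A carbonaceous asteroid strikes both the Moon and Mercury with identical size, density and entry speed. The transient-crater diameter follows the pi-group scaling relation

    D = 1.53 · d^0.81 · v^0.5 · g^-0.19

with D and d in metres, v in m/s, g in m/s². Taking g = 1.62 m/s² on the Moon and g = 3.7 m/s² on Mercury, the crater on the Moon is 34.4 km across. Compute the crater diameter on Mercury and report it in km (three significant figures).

D ≈ 29.4 km

All impactor-dependent factors cancel in the ratio, leaving D_Mercury/D_Moon = (g_Mercury/g_Moon)^-0.19.
(3.7/1.62)^-0.19 = 2.284^-0.19 = 0.8548
D_Mercury = 0.8548 × 34.4 km = 29.4 km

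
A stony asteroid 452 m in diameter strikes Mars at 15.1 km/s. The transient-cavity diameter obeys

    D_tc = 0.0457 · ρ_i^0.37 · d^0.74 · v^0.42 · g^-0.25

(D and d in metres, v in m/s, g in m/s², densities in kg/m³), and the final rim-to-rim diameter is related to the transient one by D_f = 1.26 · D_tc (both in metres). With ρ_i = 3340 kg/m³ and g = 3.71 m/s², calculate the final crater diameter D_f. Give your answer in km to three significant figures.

D_f ≈ 4.38 km

v = 15100 m/s.
ρ_i^0.37 = 3340^0.37 = 20.13
d^0.74 = 452^0.74 = 92.22
v^0.42 = 15100^0.42 = 56.91
g^-0.25 = 3.71^-0.25 = 0.7205
D_tc = 0.0457 × 20.13 × 92.22 × 56.91 × 0.7205 = 3479 m
D_f = 1.26 × 3479 = 4384 m
     = 4.384 km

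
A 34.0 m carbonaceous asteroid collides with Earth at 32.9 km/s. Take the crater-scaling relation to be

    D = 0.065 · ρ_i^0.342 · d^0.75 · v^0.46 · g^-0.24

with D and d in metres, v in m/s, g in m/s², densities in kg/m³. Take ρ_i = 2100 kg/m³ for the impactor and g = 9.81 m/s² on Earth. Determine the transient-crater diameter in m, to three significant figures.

D ≈ 866 m

In SI units: v = 32900 m/s.
ρ_i^0.342 = 2100^0.342 = 13.68
d^0.75 = 34^0.75 = 14.08
v^0.46 = 32900^0.46 = 119.6
g^-0.24 = 9.81^-0.24 = 0.5781
D = 0.065 × 13.68 × 14.08 × 119.6 × 0.5781 = 865.6 m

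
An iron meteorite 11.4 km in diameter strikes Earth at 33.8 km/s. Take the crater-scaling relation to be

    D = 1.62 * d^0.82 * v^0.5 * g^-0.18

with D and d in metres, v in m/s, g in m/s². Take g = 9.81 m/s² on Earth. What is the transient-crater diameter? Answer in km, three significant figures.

In SI units: d = 11400 m, v = 33800 m/s.
d^0.82 = 11400^0.82 = 2122
v^0.5 = 33800^0.5 = 183.8
g^-0.18 = 9.81^-0.18 = 0.6630
D = 1.62 × 2122 × 183.8 × 0.6630 = 4.189 × 10^5 m
   = 418.9 km

D ≈ 419 km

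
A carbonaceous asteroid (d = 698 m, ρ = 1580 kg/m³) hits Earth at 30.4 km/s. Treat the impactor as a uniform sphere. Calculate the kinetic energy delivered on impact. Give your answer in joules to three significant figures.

E ≈ 1.30 × 10^20 J

v = 30400 m/s.
Mass m = (π/6) ρ d³ = (π/6) × 1580 × (698)³ = 2.813 × 10^11 kg
E = ½ m v² = 0.5 × 2.813 × 10^11 × (30400)² = 1.300 × 10^20 J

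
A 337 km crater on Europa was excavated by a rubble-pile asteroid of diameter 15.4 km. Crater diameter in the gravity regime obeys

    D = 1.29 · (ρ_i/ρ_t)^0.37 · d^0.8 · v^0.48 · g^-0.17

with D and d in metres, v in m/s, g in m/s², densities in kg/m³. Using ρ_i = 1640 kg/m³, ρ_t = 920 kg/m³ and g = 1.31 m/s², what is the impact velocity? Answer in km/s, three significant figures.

v ≈ 14.3 km/s

Rearranging for v: v = [D / (1.29 · (1640/920)^0.37 · 15400^0.8 · 1.31^-0.17)]^(1/0.48).
D = 337000 m.
(1640/920)^0.37 = 1.238
15400^0.8 = 2239
1.31^-0.17 = 0.9551
Denominator = 1.29 × 1.238 × 2239 × 0.9551 = 3415
D / 3415 = 337000 / 3415 = 98.68
v = 98.68^(1/0.48) = 98.68^2.0833 = 14275 m/s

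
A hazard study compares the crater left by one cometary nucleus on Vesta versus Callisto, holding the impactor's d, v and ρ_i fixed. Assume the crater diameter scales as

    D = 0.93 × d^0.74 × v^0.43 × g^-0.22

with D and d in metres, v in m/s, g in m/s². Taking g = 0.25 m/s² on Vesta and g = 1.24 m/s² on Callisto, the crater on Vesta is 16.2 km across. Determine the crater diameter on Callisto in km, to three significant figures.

D ≈ 11.4 km

All impactor-dependent factors cancel in the ratio, leaving D_Callisto/D_Vesta = (g_Callisto/g_Vesta)^-0.22.
(1.24/0.25)^-0.22 = 4.960^-0.22 = 0.7031
D_Callisto = 0.7031 × 16.2 km = 11.4 km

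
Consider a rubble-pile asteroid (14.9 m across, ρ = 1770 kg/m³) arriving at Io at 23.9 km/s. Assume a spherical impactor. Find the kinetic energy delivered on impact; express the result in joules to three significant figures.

v = 23900 m/s.
Mass m = (π/6) ρ d³ = (π/6) × 1770 × (14.9)³ = 3.066 × 10^6 kg
E = ½ m v² = 0.5 × 3.066 × 10^6 × (23900)² = 8.757 × 10^14 J

E ≈ 8.76 × 10^14 J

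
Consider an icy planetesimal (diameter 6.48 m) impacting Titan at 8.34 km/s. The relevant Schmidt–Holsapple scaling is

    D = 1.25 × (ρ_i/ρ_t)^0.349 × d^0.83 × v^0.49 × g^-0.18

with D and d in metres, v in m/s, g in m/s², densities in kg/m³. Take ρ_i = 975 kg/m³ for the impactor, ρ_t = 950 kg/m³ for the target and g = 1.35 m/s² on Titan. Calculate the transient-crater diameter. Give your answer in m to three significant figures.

In SI units: v = 8340 m/s.
(ρ_i/ρ_t)^0.349 = (975/950)^0.349 = 1.009
d^0.83 = 6.48^0.83 = 4.716
v^0.49 = 8340^0.49 = 83.44
g^-0.18 = 1.35^-0.18 = 0.9474
D = 1.25 × 1.009 × 4.716 × 83.44 × 0.9474 = 470.2 m

D ≈ 470 m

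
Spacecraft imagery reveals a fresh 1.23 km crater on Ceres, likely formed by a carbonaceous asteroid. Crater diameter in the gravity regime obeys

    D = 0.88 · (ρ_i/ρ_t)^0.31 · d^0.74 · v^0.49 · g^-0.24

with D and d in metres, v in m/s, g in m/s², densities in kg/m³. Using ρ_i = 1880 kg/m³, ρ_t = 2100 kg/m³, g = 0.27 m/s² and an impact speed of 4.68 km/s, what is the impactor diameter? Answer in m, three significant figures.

d ≈ 45.3 m

Rearranging for d: d = [D / (0.88 · (1880/2100)^0.31 · 4680^0.49 · 0.27^-0.24)]^(1/0.74).
D = 1230 m.
(1880/2100)^0.31 = 0.9663
4680^0.49 = 62.87
0.27^-0.24 = 1.369
Denominator = 0.88 × 0.9663 × 62.87 × 1.369 = 73.19
D / 73.19 = 1230 / 73.19 = 16.81
d = 16.81^(1/0.74) = 16.81^1.3514 = 45.31 m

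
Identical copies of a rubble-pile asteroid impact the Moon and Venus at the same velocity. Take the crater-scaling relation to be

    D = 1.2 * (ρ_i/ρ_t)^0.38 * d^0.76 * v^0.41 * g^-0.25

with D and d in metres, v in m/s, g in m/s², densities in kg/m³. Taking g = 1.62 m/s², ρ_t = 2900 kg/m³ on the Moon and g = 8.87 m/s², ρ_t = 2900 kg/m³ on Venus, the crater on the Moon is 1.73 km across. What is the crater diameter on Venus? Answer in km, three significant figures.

D ≈ 1.13 km

The impactor-only factors (d, v, ρ_i) cancel in the ratio, leaving D_Venus/D_Moon = (g_Venus/g_Moon)^-0.25 · (ρ_t,Moon/ρ_t,Venus)^0.38.
(8.87/1.62)^-0.25 = 5.475^-0.25 = 0.6537
(2900/2900)^0.38 = 1.000^0.38 = 1.000
Ratio = 0.6537 × 1.000 = 0.6537
D_Venus = 0.6537 × 1.73 km = 1.13 km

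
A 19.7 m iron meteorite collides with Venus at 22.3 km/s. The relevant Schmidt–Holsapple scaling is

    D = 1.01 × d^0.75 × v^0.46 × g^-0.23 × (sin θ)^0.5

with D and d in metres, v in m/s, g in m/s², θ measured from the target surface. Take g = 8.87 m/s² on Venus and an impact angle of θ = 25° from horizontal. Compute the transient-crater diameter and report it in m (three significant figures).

In SI units: v = 22300 m/s.
d^0.75 = 19.7^0.75 = 9.351
v^0.46 = 22300^0.46 = 100.1
g^-0.23 = 8.87^-0.23 = 0.6053
(sin 25°)^0.5 = 0.4226^0.5 = 0.6501
D = 1.01 × 9.351 × 100.1 × 0.6053 × 0.6501 = 372.0 m

D ≈ 372 m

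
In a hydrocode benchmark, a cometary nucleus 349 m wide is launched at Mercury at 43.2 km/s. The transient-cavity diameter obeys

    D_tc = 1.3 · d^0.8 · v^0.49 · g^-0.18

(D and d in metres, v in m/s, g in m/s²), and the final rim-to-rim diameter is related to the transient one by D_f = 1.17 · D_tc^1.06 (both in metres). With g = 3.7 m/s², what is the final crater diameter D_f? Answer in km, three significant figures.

v = 43200 m/s.
d^0.8 = 349^0.8 = 108.2
v^0.49 = 43200^0.49 = 186.8
g^-0.18 = 3.7^-0.18 = 0.7902
D_tc = 1.3 × 108.2 × 186.8 × 0.7902 = 20760 m
D_f = 1.17 × (20760)^1.06 = 44101 m
     = 44.10 km

D_f ≈ 44.1 km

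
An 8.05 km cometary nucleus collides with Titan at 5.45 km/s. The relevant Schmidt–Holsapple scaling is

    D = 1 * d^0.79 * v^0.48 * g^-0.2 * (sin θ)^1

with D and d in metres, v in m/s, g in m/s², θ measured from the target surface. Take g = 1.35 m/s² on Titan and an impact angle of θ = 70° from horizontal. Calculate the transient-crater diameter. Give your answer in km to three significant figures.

In SI units: d = 8050 m, v = 5450 m/s.
d^0.79 = 8050^0.79 = 1218
v^0.48 = 5450^0.48 = 62.15
g^-0.2 = 1.35^-0.2 = 0.9417
(sin 70°)^1 = 0.9397^1 = 0.9397
D = 1 × 1218 × 62.15 × 0.9417 × 0.9397 = 66987 m
   = 66.99 km

D ≈ 67.0 km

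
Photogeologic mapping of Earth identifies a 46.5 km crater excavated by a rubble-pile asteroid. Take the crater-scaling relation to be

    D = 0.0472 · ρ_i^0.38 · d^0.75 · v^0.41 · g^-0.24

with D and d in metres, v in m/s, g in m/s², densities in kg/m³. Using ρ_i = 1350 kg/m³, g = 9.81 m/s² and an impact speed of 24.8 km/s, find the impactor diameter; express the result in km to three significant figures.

Rearranging for d: d = [D / (0.0472 · 1350^0.38 · 24800^0.41 · 9.81^-0.24)]^(1/0.75).
D = 46500 m.
1350^0.38 = 15.47
24800^0.41 = 63.35
9.81^-0.24 = 0.5781
Denominator = 0.0472 × 15.47 × 63.35 × 0.5781 = 26.74
D / 26.74 = 46500 / 26.74 = 1739
d = 1739^(1/0.75) = 1739^1.3333 = 20907 m

d ≈ 20.9 km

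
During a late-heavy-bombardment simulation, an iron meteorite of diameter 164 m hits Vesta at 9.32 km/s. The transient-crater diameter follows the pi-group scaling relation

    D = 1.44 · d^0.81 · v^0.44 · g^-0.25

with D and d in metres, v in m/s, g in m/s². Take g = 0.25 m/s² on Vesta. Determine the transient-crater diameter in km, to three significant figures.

In SI units: v = 9320 m/s.
d^0.81 = 164^0.81 = 62.23
v^0.44 = 9320^0.44 = 55.79
g^-0.25 = 0.25^-0.25 = 1.414
D = 1.44 × 62.23 × 55.79 × 1.414 = 7069 m
   = 7.069 km

D ≈ 7.07 km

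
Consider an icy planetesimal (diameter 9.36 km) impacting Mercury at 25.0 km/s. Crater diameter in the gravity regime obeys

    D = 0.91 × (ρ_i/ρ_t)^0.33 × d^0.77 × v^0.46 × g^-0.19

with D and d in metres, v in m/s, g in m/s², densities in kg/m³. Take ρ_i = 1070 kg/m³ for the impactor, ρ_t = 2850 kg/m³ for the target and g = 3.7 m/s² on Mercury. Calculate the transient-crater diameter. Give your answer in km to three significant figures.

In SI units: d = 9360 m, v = 25000 m/s.
(ρ_i/ρ_t)^0.33 = (1070/2850)^0.33 = 0.7238
d^0.77 = 9360^0.77 = 1143
v^0.46 = 25000^0.46 = 105.5
g^-0.19 = 3.7^-0.19 = 0.7799
D = 0.91 × 0.7238 × 1143 × 105.5 × 0.7799 = 61944 m
   = 61.94 km

D ≈ 61.9 km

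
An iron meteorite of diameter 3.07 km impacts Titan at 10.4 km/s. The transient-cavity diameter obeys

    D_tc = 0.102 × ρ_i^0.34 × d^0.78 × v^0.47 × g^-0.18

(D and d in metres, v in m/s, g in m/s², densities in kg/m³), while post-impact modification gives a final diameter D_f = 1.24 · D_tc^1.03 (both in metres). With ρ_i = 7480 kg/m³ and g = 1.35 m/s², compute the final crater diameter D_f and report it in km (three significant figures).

In SI: d = 3070 m, v = 10400 m/s.
ρ_i^0.34 = 7480^0.34 = 20.76
d^0.78 = 3070^0.78 = 524.8
v^0.47 = 10400^0.47 = 77.27
g^-0.18 = 1.35^-0.18 = 0.9474
D_tc = 0.102 × 20.76 × 524.8 × 77.27 × 0.9474 = 81350 m
D_f = 1.24 × (81350)^1.03 = 1.416 × 10^5 m
     = 141.6 km

D_f ≈ 142 km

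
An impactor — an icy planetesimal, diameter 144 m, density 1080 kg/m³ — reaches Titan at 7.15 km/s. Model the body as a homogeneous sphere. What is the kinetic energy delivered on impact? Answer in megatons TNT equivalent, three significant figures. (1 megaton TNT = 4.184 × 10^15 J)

v = 7150 m/s.
Mass m = (π/6) ρ d³ = (π/6) × 1080 × (144)³ = 1.689 × 10^9 kg
E = ½ m v² = 0.5 × 1.689 × 10^9 × (7150)² = 4.317 × 10^16 J
   = 4.317 × 10^16 / 4.184×10^15 = 10.32 Mt

E ≈ 10.3 Mt TNT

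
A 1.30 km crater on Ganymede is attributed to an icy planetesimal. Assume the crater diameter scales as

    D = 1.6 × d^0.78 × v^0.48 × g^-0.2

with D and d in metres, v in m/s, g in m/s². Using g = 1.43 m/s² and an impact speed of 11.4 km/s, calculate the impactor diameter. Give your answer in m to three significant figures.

Rearranging for d: d = [D / (1.6 · 11400^0.48 · 1.43^-0.2)]^(1/0.78).
D = 1300 m.
11400^0.48 = 88.58
1.43^-0.2 = 0.9310
Denominator = 1.6 × 88.58 × 0.9310 = 131.9
D / 131.9 = 1300 / 131.9 = 9.856
d = 9.856^(1/0.78) = 9.856^1.2821 = 18.79 m

d ≈ 18.8 m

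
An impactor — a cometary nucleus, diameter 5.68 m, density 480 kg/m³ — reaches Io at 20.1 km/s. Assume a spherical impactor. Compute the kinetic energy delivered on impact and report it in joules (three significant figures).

E ≈ 9.30 × 10^12 J

v = 20100 m/s.
Mass m = (π/6) ρ d³ = (π/6) × 480 × (5.68)³ = 4.606 × 10^4 kg
E = ½ m v² = 0.5 × 4.606 × 10^4 × (20100)² = 9.304 × 10^12 J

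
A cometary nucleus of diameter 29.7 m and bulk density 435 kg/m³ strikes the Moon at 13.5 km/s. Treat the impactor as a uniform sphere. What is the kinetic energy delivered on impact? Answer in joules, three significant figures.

E ≈ 5.44 × 10^14 J

v = 13500 m/s.
Mass m = (π/6) ρ d³ = (π/6) × 435 × (29.7)³ = 5.967 × 10^6 kg
E = ½ m v² = 0.5 × 5.967 × 10^6 × (13500)² = 5.437 × 10^14 J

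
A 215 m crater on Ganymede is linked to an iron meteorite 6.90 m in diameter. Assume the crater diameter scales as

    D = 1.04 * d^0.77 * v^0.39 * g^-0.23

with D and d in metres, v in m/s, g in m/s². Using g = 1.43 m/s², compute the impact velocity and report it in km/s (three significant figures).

v ≈ 23.6 km/s

Rearranging for v: v = [D / (1.04 · 6.9^0.77 · 1.43^-0.23)]^(1/0.39).
6.9^0.77 = 4.425
1.43^-0.23 = 0.9210
Denominator = 1.04 × 4.425 × 0.9210 = 4.238
D / 4.238 = 215 / 4.238 = 50.73
v = 50.73^(1/0.39) = 50.73^2.5641 = 23576 m/s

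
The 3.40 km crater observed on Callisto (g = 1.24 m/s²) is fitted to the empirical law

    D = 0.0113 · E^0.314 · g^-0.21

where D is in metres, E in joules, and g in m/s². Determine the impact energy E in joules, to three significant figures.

Rearranging: E = [D / (0.0113 · g^-0.21)]^(1/0.314).
D = 3400 m.
g^-0.21 = 1.24^-0.21 = 0.9558
D / (0.0113 × 0.9558) = 3400 / (0.01080) = 3.148 × 10^5
E = (3.148 × 10^5)^3.1847 = 3.233 × 10^17 J

E ≈ 3.23 × 10^17 J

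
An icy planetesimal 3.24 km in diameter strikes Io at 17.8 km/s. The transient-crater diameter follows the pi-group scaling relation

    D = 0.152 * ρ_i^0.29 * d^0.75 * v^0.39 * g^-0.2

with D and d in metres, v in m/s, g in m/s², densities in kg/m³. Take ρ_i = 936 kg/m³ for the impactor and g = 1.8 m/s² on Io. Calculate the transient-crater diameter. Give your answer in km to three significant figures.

In SI units: d = 3240 m, v = 17800 m/s.
ρ_i^0.29 = 936^0.29 = 7.272
d^0.75 = 3240^0.75 = 429.4
v^0.39 = 17800^0.39 = 45.46
g^-0.2 = 1.8^-0.2 = 0.8891
D = 0.152 × 7.272 × 429.4 × 45.46 × 0.8891 = 19184 m
   = 19.18 km

D ≈ 19.2 km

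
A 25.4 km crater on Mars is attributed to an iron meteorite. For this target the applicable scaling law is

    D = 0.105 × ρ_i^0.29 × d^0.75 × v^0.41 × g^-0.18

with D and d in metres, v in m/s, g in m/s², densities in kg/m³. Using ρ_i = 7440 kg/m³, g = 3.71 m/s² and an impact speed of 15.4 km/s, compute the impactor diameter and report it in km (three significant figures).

Rearranging for d: d = [D / (0.105 · 7440^0.29 · 15400^0.41 · 3.71^-0.18)]^(1/0.75).
D = 25400 m.
7440^0.29 = 13.27
15400^0.41 = 52.11
3.71^-0.18 = 0.7898
Denominator = 0.105 × 13.27 × 52.11 × 0.7898 = 57.35
D / 57.35 = 25400 / 57.35 = 442.9
d = 442.9^(1/0.75) = 442.9^1.3333 = 3375 m

d ≈ 3.38 km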